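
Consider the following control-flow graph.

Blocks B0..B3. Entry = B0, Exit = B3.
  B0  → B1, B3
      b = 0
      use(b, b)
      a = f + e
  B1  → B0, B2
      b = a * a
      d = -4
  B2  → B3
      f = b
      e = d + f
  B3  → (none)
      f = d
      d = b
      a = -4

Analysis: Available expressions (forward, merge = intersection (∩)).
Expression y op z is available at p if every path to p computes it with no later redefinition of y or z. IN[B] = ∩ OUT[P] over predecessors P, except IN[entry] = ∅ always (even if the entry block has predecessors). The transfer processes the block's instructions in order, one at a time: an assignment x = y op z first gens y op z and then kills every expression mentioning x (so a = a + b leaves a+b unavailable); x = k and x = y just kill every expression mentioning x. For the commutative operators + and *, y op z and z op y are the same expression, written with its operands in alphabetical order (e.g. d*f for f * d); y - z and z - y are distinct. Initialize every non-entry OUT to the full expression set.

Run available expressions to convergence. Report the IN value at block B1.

Per-block solution:
  B0:   IN={}   OUT={e+f}
  B1:   IN={e+f}   OUT={a*a, e+f}
  B2:   IN={a*a, e+f}   OUT={a*a, d+f}
  B3:   IN={}   OUT={}

Merge at B1: IN[B1] = OUT[B0] = {e+f}

Answer: {e+f}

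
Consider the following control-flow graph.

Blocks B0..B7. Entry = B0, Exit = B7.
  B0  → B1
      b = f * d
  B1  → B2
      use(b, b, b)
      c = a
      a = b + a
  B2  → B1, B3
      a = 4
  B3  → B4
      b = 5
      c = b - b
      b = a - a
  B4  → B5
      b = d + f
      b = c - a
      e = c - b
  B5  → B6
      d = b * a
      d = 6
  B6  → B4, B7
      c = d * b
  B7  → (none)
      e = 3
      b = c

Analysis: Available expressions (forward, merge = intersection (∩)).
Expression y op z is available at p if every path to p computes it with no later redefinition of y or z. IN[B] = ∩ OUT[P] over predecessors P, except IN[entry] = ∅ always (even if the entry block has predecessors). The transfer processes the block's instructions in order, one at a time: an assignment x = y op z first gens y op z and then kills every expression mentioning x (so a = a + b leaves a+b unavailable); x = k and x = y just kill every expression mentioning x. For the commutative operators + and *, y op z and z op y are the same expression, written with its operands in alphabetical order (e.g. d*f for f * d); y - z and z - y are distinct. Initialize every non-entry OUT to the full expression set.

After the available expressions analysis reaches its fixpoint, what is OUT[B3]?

Answer: {a-a, d*f}

Trace:
Converged values:
  B0:   IN={}   OUT={d*f}
  B1:   IN={d*f}   OUT={d*f}
  B2:   IN={d*f}   OUT={d*f}
  B3:   IN={d*f}   OUT={a-a, d*f}
  B4:   IN={a-a}   OUT={a-a, c-a, c-b, d+f}
  B5:   IN={a-a, c-a, c-b, d+f}   OUT={a*b, a-a, c-a, c-b}
  B6:   IN={a*b, a-a, c-a, c-b}   OUT={a*b, a-a, b*d}
  B7:   IN={a*b, a-a, b*d}   OUT={a-a}

Merge at B3: IN[B3] = OUT[B2] = {d*f}
Applying B3's transfer function to that IN value gives OUT[B3] (row B3 above).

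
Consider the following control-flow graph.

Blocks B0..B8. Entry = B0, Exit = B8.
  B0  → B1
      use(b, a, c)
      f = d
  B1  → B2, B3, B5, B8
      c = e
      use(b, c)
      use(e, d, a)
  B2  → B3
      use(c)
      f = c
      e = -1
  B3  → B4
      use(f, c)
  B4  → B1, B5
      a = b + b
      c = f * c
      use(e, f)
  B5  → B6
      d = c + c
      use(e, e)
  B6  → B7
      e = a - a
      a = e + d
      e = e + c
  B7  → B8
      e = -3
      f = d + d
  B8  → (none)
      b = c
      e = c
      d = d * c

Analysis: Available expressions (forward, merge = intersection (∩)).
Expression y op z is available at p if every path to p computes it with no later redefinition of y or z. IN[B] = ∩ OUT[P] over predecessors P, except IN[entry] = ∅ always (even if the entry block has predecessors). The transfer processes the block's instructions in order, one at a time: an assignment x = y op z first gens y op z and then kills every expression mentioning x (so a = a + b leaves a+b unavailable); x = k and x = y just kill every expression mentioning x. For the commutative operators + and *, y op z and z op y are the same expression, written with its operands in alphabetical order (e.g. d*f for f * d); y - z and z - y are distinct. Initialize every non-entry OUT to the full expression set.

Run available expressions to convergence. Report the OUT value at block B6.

Answer: {c+c}

Derivation:
Converged values:
  B0: | IN={} | OUT={}
  B1: | IN={} | OUT={}
  B2: | IN={} | OUT={}
  B3: | IN={} | OUT={}
  B4: | IN={} | OUT={b+b}
  B5: | IN={} | OUT={c+c}
  B6: | IN={c+c} | OUT={c+c}
  B7: | IN={c+c} | OUT={c+c, d+d}
  B8: | IN={} | OUT={}

Merge at B6: IN[B6] = OUT[B5] = {c+c}
Applying B6's transfer function to that IN value gives OUT[B6] (row B6 above).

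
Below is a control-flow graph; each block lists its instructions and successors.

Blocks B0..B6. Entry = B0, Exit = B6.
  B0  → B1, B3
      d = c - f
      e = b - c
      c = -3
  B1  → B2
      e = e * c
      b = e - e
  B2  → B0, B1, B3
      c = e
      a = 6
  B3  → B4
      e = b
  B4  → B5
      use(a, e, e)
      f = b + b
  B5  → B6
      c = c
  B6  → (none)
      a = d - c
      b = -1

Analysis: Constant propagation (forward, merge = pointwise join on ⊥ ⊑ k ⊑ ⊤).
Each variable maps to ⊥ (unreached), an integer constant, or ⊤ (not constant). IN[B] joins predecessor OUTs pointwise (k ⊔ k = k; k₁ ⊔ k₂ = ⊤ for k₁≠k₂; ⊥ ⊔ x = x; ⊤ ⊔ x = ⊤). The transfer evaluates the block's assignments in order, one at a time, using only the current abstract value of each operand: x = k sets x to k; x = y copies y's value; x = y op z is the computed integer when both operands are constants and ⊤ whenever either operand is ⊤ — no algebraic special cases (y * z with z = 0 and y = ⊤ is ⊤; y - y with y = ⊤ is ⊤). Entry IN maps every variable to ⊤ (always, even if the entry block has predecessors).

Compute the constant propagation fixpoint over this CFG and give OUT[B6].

Answer: {a: ⊤, b: -1, c: ⊤, d: ⊤, e: ⊤, f: ⊤}

Derivation:
Fixpoint table:
  B0: | IN=(all ⊤) | OUT={c:-3; rest ⊤}
  B1: | IN=(all ⊤) | OUT=(all ⊤)
  B2: | IN=(all ⊤) | OUT={a:6; rest ⊤}
  B3: | IN=(all ⊤) | OUT=(all ⊤)
  B4: | IN=(all ⊤) | OUT=(all ⊤)
  B5: | IN=(all ⊤) | OUT=(all ⊤)
  B6: | IN=(all ⊤) | OUT={b:-1; rest ⊤}

Merge at B6: IN[B6] = OUT[B5] = {a: ⊤, b: ⊤, c: ⊤, d: ⊤, e: ⊤, f: ⊤}
Applying B6's transfer function to that IN value gives OUT[B6] (row B6 above).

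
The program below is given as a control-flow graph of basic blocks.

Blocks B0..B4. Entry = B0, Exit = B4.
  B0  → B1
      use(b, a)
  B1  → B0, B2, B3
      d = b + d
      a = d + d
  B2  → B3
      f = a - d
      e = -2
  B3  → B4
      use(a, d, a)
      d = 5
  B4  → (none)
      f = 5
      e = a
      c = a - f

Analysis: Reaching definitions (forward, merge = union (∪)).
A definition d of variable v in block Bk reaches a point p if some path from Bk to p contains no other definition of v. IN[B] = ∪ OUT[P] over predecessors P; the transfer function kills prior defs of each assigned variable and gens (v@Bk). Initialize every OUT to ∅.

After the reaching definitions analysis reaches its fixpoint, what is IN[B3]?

Answer: {a@B1, d@B1, e@B2, f@B2}

Working:
Fixpoint table:
  B0:   IN={a@B1, d@B1}   OUT={a@B1, d@B1}
  B1:   IN={a@B1, d@B1}   OUT={a@B1, d@B1}
  B2:   IN={a@B1, d@B1}   OUT={a@B1, d@B1, e@B2, f@B2}
  B3:   IN={a@B1, d@B1, e@B2, f@B2}   OUT={a@B1, d@B3, e@B2, f@B2}
  B4:   IN={a@B1, d@B3, e@B2, f@B2}   OUT={a@B1, c@B4, d@B3, e@B4, f@B4}

Merge at B3: IN[B3] = OUT[B1] ⊔ OUT[B2] = {a@B1, d@B1, e@B2, f@B2}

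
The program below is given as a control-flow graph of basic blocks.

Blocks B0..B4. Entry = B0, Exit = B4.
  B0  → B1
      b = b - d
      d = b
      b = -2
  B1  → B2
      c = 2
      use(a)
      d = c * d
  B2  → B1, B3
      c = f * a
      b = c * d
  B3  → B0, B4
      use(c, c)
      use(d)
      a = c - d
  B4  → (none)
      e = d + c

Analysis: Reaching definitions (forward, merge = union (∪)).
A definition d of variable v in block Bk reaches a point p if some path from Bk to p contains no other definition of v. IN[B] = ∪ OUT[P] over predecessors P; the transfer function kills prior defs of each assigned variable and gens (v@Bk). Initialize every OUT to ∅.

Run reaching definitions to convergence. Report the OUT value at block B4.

Fixpoint table:
  B0: | IN={a@B3, b@B2, c@B2, d@B1} | OUT={a@B3, b@B0, c@B2, d@B0}
  B1: | IN={a@B3, b@B0, b@B2, c@B2, d@B0, d@B1} | OUT={a@B3, b@B0, b@B2, c@B1, d@B1}
  B2: | IN={a@B3, b@B0, b@B2, c@B1, d@B1} | OUT={a@B3, b@B2, c@B2, d@B1}
  B3: | IN={a@B3, b@B2, c@B2, d@B1} | OUT={a@B3, b@B2, c@B2, d@B1}
  B4: | IN={a@B3, b@B2, c@B2, d@B1} | OUT={a@B3, b@B2, c@B2, d@B1, e@B4}

Merge at B4: IN[B4] = OUT[B3] = {a@B3, b@B2, c@B2, d@B1}
Applying B4's transfer function to that IN value gives OUT[B4] (row B4 above).

Answer: {a@B3, b@B2, c@B2, d@B1, e@B4}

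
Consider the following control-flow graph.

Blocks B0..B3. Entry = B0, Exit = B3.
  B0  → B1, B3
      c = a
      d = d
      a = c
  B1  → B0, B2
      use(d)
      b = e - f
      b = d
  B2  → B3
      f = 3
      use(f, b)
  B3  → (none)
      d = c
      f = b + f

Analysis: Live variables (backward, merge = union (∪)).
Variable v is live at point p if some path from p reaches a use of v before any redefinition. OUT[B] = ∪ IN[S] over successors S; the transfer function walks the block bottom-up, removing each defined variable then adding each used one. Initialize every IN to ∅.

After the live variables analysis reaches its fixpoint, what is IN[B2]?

Per-block solution:
  B0:  IN={a, b, d, e, f}  OUT={a, b, c, d, e, f}
  B1:  IN={a, c, d, e, f}  OUT={a, b, c, d, e, f}
  B2:  IN={b, c}  OUT={b, c, f}
  B3:  IN={b, c, f}  OUT={}

Merge at B2: OUT[B2] = IN[B3] = {b, c, f}
Applying B2's transfer function to that OUT value gives IN[B2] (row B2 above).

Answer: {b, c}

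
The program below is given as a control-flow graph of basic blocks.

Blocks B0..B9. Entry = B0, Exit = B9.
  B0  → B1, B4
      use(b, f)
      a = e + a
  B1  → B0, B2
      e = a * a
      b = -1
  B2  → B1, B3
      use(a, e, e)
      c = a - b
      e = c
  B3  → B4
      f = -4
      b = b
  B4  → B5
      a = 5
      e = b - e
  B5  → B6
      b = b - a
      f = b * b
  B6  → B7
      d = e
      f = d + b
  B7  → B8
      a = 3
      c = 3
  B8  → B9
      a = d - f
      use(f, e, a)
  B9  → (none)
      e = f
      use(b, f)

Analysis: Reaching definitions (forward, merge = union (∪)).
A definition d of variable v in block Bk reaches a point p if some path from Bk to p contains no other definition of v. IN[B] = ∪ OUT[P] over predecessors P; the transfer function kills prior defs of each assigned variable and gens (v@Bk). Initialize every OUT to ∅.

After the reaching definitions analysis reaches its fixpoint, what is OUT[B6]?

Per-block solution:
  B0: | IN={a@B0, b@B1, c@B2, e@B1} | OUT={a@B0, b@B1, c@B2, e@B1}
  B1: | IN={a@B0, b@B1, c@B2, e@B1, e@B2} | OUT={a@B0, b@B1, c@B2, e@B1}
  B2: | IN={a@B0, b@B1, c@B2, e@B1} | OUT={a@B0, b@B1, c@B2, e@B2}
  B3: | IN={a@B0, b@B1, c@B2, e@B2} | OUT={a@B0, b@B3, c@B2, e@B2, f@B3}
  B4: | IN={a@B0, b@B1, b@B3, c@B2, e@B1, e@B2, f@B3} | OUT={a@B4, b@B1, b@B3, c@B2, e@B4, f@B3}
  B5: | IN={a@B4, b@B1, b@B3, c@B2, e@B4, f@B3} | OUT={a@B4, b@B5, c@B2, e@B4, f@B5}
  B6: | IN={a@B4, b@B5, c@B2, e@B4, f@B5} | OUT={a@B4, b@B5, c@B2, d@B6, e@B4, f@B6}
  B7: | IN={a@B4, b@B5, c@B2, d@B6, e@B4, f@B6} | OUT={a@B7, b@B5, c@B7, d@B6, e@B4, f@B6}
  B8: | IN={a@B7, b@B5, c@B7, d@B6, e@B4, f@B6} | OUT={a@B8, b@B5, c@B7, d@B6, e@B4, f@B6}
  B9: | IN={a@B8, b@B5, c@B7, d@B6, e@B4, f@B6} | OUT={a@B8, b@B5, c@B7, d@B6, e@B9, f@B6}

Merge at B6: IN[B6] = OUT[B5] = {a@B4, b@B5, c@B2, e@B4, f@B5}
Applying B6's transfer function to that IN value gives OUT[B6] (row B6 above).

Answer: {a@B4, b@B5, c@B2, d@B6, e@B4, f@B6}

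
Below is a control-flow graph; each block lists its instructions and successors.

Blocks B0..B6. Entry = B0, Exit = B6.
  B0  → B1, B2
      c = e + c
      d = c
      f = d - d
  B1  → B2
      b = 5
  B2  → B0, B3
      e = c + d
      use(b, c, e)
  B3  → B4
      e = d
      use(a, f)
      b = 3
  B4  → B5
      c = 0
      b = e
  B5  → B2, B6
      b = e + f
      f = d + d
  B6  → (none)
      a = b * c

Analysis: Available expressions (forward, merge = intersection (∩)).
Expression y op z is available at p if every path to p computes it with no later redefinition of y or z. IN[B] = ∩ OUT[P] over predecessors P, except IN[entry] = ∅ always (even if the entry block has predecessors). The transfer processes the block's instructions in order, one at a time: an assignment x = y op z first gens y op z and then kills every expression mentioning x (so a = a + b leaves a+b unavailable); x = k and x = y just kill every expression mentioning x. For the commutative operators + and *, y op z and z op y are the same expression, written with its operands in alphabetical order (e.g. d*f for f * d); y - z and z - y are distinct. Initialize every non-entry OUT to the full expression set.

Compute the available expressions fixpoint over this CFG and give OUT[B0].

Answer: {d-d}

Derivation:
Converged values:
  B0:  IN={}  OUT={d-d}
  B1:  IN={d-d}  OUT={d-d}
  B2:  IN={d-d}  OUT={c+d, d-d}
  B3:  IN={c+d, d-d}  OUT={c+d, d-d}
  B4:  IN={c+d, d-d}  OUT={d-d}
  B5:  IN={d-d}  OUT={d+d, d-d}
  B6:  IN={d+d, d-d}  OUT={b*c, d+d, d-d}

Merge at B0 (entry node, so the boundary value {} is joined with the incoming edge(s)): IN[B0] = {} ∩ OUT[B2] = {}
Applying B0's transfer function to that IN value gives OUT[B0] (row B0 above).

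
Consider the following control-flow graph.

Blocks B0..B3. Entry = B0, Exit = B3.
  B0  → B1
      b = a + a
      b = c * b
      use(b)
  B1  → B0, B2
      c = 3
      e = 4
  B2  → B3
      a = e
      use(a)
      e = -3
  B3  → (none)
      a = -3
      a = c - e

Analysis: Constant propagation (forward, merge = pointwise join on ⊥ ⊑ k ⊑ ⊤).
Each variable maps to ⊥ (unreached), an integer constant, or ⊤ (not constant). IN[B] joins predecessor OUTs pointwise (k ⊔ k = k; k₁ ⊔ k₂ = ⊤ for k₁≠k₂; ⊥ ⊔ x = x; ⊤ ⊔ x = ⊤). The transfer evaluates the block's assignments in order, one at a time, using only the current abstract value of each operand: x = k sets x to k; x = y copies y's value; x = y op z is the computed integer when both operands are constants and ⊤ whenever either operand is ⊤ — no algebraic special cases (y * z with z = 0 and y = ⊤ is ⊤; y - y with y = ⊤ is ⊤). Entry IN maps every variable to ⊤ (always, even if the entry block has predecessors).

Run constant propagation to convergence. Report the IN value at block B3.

Per-block solution:
  B0:  IN=(all ⊤)  OUT=(all ⊤)
  B1:  IN=(all ⊤)  OUT={c:3, e:4; rest ⊤}
  B2:  IN={c:3, e:4; rest ⊤}  OUT={a:4, c:3, e:-3; rest ⊤}
  B3:  IN={a:4, c:3, e:-3; rest ⊤}  OUT={a:6, c:3, e:-3; rest ⊤}

Merge at B3: IN[B3] = OUT[B2] = {a: 4, b: ⊤, c: 3, d: ⊤, e: -3, f: ⊤}

Answer: {a: 4, b: ⊤, c: 3, d: ⊤, e: -3, f: ⊤}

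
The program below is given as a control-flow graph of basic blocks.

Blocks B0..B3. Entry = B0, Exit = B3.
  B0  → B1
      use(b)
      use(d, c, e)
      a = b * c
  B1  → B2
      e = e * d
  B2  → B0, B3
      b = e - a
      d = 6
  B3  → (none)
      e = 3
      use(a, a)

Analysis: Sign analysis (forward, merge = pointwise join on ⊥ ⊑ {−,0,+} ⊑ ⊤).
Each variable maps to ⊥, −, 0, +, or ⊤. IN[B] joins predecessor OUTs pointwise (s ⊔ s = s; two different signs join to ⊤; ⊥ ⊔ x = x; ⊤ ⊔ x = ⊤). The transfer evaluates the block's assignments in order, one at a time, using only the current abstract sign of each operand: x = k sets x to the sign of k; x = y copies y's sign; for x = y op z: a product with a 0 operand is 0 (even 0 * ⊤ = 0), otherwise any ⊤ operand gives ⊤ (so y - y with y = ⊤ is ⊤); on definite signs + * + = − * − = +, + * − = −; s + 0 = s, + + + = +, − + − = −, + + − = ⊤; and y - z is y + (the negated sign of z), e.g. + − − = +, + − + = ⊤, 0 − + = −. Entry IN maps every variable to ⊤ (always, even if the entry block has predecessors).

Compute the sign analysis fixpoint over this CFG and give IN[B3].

Fixpoint table:
  B0:  IN=(all ⊤)  OUT=(all ⊤)
  B1:  IN=(all ⊤)  OUT=(all ⊤)
  B2:  IN=(all ⊤)  OUT={d:+; rest ⊤}
  B3:  IN={d:+; rest ⊤}  OUT={d:+, e:+; rest ⊤}

Merge at B3: IN[B3] = OUT[B2] = {a: ⊤, b: ⊤, c: ⊤, d: +, e: ⊤, f: ⊤}

Answer: {a: ⊤, b: ⊤, c: ⊤, d: +, e: ⊤, f: ⊤}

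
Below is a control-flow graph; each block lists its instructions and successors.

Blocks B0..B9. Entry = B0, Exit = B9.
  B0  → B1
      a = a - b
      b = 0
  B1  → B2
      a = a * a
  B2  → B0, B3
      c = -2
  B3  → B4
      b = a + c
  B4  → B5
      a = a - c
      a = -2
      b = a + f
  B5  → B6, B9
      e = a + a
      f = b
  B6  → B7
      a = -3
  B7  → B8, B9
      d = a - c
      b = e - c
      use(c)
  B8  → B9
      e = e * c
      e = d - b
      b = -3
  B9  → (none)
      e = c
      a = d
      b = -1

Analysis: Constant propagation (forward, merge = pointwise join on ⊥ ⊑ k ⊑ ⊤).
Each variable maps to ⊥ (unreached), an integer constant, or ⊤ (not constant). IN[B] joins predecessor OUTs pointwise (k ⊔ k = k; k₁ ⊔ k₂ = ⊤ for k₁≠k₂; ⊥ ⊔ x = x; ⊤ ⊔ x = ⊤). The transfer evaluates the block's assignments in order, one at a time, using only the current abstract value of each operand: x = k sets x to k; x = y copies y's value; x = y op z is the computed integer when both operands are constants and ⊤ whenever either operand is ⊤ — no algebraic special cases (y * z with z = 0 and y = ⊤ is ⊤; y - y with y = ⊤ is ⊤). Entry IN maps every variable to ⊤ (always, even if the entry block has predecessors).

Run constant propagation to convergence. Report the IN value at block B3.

Answer: {a: ⊤, b: 0, c: -2, d: ⊤, e: ⊤, f: ⊤}

Working:
Converged values:
  B0:  IN=(all ⊤)  OUT={b:0; rest ⊤}
  B1:  IN={b:0; rest ⊤}  OUT={b:0; rest ⊤}
  B2:  IN={b:0; rest ⊤}  OUT={b:0, c:-2; rest ⊤}
  B3:  IN={b:0, c:-2; rest ⊤}  OUT={c:-2; rest ⊤}
  B4:  IN={c:-2; rest ⊤}  OUT={a:-2, c:-2; rest ⊤}
  B5:  IN={a:-2, c:-2; rest ⊤}  OUT={a:-2, c:-2, e:-4; rest ⊤}
  B6:  IN={a:-2, c:-2, e:-4; rest ⊤}  OUT={a:-3, c:-2, e:-4; rest ⊤}
  B7:  IN={a:-3, c:-2, e:-4; rest ⊤}  OUT={a:-3, b:-2, c:-2, d:-1, e:-4; rest ⊤}
  B8:  IN={a:-3, b:-2, c:-2, d:-1, e:-4; rest ⊤}  OUT={a:-3, b:-3, c:-2, d:-1, e:1; rest ⊤}
  B9:  IN={c:-2; rest ⊤}  OUT={b:-1, c:-2, e:-2; rest ⊤}

Merge at B3: IN[B3] = OUT[B2] = {a: ⊤, b: 0, c: -2, d: ⊤, e: ⊤, f: ⊤}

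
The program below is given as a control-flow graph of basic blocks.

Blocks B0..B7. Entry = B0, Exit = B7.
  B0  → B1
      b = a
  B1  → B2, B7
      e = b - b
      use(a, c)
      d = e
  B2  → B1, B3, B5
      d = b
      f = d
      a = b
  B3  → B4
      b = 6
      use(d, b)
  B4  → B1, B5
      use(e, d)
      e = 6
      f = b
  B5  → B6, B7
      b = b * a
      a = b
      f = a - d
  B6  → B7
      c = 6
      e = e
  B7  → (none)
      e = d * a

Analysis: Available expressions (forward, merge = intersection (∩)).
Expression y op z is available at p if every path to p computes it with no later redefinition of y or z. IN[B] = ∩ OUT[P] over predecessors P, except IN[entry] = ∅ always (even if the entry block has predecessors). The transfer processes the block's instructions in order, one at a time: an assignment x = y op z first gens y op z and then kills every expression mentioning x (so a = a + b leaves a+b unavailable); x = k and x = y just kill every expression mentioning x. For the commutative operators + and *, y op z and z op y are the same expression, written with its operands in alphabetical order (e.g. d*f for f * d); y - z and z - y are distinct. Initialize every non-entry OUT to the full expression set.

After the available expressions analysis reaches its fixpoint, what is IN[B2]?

Converged values:
  B0: | IN={} | OUT={}
  B1: | IN={} | OUT={b-b}
  B2: | IN={b-b} | OUT={b-b}
  B3: | IN={b-b} | OUT={}
  B4: | IN={} | OUT={}
  B5: | IN={} | OUT={a-d}
  B6: | IN={a-d} | OUT={a-d}
  B7: | IN={} | OUT={a*d}

Merge at B2: IN[B2] = OUT[B1] = {b-b}

Answer: {b-b}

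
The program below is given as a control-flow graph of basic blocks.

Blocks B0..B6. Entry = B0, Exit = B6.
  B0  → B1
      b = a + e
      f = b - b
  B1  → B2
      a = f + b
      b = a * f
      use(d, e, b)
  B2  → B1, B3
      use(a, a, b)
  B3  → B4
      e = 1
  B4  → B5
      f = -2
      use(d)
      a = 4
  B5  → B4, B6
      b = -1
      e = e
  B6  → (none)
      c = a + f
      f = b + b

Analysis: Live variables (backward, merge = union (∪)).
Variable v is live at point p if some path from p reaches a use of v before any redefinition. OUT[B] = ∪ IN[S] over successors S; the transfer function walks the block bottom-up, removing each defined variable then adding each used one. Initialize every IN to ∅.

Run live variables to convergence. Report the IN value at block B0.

Answer: {a, d, e}

Derivation:
Converged values:
  B0:  IN={a, d, e}  OUT={b, d, e, f}
  B1:  IN={b, d, e, f}  OUT={a, b, d, e, f}
  B2:  IN={a, b, d, e, f}  OUT={b, d, e, f}
  B3:  IN={d}  OUT={d, e}
  B4:  IN={d, e}  OUT={a, d, e, f}
  B5:  IN={a, d, e, f}  OUT={a, b, d, e, f}
  B6:  IN={a, b, f}  OUT={}

Merge at B0: OUT[B0] = IN[B1] = {b, d, e, f}
Applying B0's transfer function to that OUT value gives IN[B0] (row B0 above).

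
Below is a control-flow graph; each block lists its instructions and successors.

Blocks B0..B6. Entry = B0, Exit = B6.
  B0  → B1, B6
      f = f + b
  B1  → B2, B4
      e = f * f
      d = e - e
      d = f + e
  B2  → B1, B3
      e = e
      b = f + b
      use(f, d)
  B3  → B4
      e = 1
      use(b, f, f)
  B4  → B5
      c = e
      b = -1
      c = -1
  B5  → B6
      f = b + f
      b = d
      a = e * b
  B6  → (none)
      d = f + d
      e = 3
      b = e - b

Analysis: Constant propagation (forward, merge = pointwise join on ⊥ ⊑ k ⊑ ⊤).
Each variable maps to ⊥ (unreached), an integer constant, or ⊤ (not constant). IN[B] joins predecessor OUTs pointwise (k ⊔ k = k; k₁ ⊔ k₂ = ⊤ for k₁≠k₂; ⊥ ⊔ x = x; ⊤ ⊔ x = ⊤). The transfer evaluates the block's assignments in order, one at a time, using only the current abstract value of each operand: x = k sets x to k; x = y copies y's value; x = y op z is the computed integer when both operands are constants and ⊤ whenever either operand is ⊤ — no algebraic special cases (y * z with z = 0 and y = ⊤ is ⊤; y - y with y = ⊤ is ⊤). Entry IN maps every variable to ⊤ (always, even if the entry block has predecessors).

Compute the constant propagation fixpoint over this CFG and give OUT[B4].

Fixpoint table:
  B0: | IN=(all ⊤) | OUT=(all ⊤)
  B1: | IN=(all ⊤) | OUT=(all ⊤)
  B2: | IN=(all ⊤) | OUT=(all ⊤)
  B3: | IN=(all ⊤) | OUT={e:1; rest ⊤}
  B4: | IN=(all ⊤) | OUT={b:-1, c:-1; rest ⊤}
  B5: | IN={b:-1, c:-1; rest ⊤} | OUT={c:-1; rest ⊤}
  B6: | IN=(all ⊤) | OUT={e:3; rest ⊤}

Merge at B4: IN[B4] = OUT[B1] ⊔ OUT[B3] = {a: ⊤, b: ⊤, c: ⊤, d: ⊤, e: ⊤, f: ⊤}
Applying B4's transfer function to that IN value gives OUT[B4] (row B4 above).

Answer: {a: ⊤, b: -1, c: -1, d: ⊤, e: ⊤, f: ⊤}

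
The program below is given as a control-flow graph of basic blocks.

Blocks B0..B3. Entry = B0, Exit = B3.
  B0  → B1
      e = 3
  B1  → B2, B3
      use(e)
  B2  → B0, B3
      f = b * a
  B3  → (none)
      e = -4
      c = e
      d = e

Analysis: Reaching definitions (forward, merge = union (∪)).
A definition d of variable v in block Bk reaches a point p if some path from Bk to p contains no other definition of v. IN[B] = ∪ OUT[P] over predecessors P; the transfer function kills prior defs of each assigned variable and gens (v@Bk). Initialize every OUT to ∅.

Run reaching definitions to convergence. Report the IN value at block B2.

Per-block solution:
  B0:   IN={e@B0, f@B2}   OUT={e@B0, f@B2}
  B1:   IN={e@B0, f@B2}   OUT={e@B0, f@B2}
  B2:   IN={e@B0, f@B2}   OUT={e@B0, f@B2}
  B3:   IN={e@B0, f@B2}   OUT={c@B3, d@B3, e@B3, f@B2}

Merge at B2: IN[B2] = OUT[B1] = {e@B0, f@B2}

Answer: {e@B0, f@B2}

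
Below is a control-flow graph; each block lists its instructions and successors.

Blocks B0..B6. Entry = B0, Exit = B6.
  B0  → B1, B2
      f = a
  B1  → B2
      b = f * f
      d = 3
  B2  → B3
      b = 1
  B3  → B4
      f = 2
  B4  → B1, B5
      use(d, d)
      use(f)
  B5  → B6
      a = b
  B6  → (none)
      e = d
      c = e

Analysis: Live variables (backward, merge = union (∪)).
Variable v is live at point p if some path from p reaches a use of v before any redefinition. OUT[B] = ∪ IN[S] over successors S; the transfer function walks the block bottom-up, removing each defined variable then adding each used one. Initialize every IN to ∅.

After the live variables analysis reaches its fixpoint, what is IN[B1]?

Answer: {f}

Derivation:
Per-block solution:
  B0:  IN={a, d}  OUT={d, f}
  B1:  IN={f}  OUT={d}
  B2:  IN={d}  OUT={b, d}
  B3:  IN={b, d}  OUT={b, d, f}
  B4:  IN={b, d, f}  OUT={b, d, f}
  B5:  IN={b, d}  OUT={d}
  B6:  IN={d}  OUT={}

Merge at B1: OUT[B1] = IN[B2] = {d}
Applying B1's transfer function to that OUT value gives IN[B1] (row B1 above).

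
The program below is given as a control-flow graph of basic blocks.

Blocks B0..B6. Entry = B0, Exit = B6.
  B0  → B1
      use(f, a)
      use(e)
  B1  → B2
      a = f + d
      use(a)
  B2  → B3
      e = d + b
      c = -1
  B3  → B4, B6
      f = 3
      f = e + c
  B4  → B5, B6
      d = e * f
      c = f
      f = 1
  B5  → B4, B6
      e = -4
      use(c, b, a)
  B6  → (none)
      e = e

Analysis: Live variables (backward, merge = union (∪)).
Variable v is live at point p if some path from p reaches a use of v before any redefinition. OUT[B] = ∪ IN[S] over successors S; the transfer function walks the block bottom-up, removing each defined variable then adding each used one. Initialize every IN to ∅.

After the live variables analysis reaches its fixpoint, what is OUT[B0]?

Converged values:
  B0:  IN={a, b, d, e, f}  OUT={b, d, f}
  B1:  IN={b, d, f}  OUT={a, b, d}
  B2:  IN={a, b, d}  OUT={a, b, c, e}
  B3:  IN={a, b, c, e}  OUT={a, b, e, f}
  B4:  IN={a, b, e, f}  OUT={a, b, c, e, f}
  B5:  IN={a, b, c, f}  OUT={a, b, e, f}
  B6:  IN={e}  OUT={}

Merge at B0: OUT[B0] = IN[B1] = {b, d, f}

Answer: {b, d, f}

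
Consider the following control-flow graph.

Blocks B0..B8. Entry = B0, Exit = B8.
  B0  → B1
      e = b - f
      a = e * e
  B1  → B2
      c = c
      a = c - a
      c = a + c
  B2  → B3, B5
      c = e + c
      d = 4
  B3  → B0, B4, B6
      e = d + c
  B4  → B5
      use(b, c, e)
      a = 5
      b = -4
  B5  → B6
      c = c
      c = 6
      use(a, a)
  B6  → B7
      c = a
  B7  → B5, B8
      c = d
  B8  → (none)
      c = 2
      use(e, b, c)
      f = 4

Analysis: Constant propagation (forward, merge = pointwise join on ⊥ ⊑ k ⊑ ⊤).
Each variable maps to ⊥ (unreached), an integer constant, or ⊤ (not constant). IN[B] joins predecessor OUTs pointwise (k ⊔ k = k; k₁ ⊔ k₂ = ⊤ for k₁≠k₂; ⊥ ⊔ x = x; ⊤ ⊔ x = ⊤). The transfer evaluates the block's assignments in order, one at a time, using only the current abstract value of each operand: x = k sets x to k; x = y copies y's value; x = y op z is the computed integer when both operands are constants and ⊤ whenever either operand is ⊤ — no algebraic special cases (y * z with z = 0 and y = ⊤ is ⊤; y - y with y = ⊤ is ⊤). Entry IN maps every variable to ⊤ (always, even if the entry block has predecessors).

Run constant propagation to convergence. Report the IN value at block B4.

Answer: {a: ⊤, b: ⊤, c: ⊤, d: 4, e: ⊤, f: ⊤}

Trace:
Fixpoint table:
  B0: | IN=(all ⊤) | OUT=(all ⊤)
  B1: | IN=(all ⊤) | OUT=(all ⊤)
  B2: | IN=(all ⊤) | OUT={d:4; rest ⊤}
  B3: | IN={d:4; rest ⊤} | OUT={d:4; rest ⊤}
  B4: | IN={d:4; rest ⊤} | OUT={a:5, b:-4, d:4; rest ⊤}
  B5: | IN={d:4; rest ⊤} | OUT={c:6, d:4; rest ⊤}
  B6: | IN={d:4; rest ⊤} | OUT={d:4; rest ⊤}
  B7: | IN={d:4; rest ⊤} | OUT={c:4, d:4; rest ⊤}
  B8: | IN={c:4, d:4; rest ⊤} | OUT={c:2, d:4, f:4; rest ⊤}

Merge at B4: IN[B4] = OUT[B3] = {a: ⊤, b: ⊤, c: ⊤, d: 4, e: ⊤, f: ⊤}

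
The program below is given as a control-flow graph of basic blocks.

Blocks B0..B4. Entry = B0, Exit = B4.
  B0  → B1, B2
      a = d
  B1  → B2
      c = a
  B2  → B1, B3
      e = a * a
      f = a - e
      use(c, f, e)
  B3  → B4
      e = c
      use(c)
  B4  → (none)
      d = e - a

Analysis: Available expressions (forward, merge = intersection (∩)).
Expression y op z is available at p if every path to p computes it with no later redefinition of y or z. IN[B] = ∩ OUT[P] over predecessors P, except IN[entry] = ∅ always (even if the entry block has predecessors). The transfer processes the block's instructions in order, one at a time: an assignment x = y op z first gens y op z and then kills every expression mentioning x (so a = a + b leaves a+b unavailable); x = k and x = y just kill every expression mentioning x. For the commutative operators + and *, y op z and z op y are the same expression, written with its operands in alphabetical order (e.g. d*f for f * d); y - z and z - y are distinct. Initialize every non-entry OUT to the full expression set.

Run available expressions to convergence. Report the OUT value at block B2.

Fixpoint table:
  B0: | IN={} | OUT={}
  B1: | IN={} | OUT={}
  B2: | IN={} | OUT={a*a, a-e}
  B3: | IN={a*a, a-e} | OUT={a*a}
  B4: | IN={a*a} | OUT={a*a, e-a}

Merge at B2: IN[B2] = OUT[B0] ∩ OUT[B1] = {}
Applying B2's transfer function to that IN value gives OUT[B2] (row B2 above).

Answer: {a*a, a-e}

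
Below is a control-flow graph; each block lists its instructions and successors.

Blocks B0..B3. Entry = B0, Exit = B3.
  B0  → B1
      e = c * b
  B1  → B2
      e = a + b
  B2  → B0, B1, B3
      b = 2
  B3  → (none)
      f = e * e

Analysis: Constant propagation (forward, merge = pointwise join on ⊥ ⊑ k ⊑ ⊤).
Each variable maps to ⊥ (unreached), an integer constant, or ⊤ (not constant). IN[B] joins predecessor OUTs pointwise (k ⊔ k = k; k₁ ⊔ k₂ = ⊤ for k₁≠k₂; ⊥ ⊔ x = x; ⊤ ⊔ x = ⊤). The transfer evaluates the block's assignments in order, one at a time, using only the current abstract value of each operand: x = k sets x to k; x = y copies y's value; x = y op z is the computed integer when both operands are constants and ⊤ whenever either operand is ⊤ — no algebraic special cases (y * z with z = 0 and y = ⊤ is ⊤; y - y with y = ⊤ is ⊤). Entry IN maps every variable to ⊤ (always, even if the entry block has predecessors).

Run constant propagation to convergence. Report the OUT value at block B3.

Per-block solution:
  B0:  IN=(all ⊤)  OUT=(all ⊤)
  B1:  IN=(all ⊤)  OUT=(all ⊤)
  B2:  IN=(all ⊤)  OUT={b:2; rest ⊤}
  B3:  IN={b:2; rest ⊤}  OUT={b:2; rest ⊤}

Merge at B3: IN[B3] = OUT[B2] = {a: ⊤, b: 2, c: ⊤, d: ⊤, e: ⊤, f: ⊤}
Applying B3's transfer function to that IN value gives OUT[B3] (row B3 above).

Answer: {a: ⊤, b: 2, c: ⊤, d: ⊤, e: ⊤, f: ⊤}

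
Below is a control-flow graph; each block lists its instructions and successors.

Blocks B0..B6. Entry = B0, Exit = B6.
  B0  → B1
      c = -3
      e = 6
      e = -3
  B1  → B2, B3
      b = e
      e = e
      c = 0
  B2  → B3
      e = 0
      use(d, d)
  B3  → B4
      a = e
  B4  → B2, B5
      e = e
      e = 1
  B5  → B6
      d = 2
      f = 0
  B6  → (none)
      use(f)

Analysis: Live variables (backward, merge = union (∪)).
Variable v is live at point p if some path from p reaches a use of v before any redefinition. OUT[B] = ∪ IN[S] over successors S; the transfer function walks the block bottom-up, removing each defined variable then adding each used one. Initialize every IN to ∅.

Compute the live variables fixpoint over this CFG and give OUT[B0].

Fixpoint table:
  B0:   IN={d}   OUT={d, e}
  B1:   IN={d, e}   OUT={d, e}
  B2:   IN={d}   OUT={d, e}
  B3:   IN={d, e}   OUT={d, e}
  B4:   IN={d, e}   OUT={d}
  B5:   IN={}   OUT={f}
  B6:   IN={f}   OUT={}

Merge at B0: OUT[B0] = IN[B1] = {d, e}

Answer: {d, e}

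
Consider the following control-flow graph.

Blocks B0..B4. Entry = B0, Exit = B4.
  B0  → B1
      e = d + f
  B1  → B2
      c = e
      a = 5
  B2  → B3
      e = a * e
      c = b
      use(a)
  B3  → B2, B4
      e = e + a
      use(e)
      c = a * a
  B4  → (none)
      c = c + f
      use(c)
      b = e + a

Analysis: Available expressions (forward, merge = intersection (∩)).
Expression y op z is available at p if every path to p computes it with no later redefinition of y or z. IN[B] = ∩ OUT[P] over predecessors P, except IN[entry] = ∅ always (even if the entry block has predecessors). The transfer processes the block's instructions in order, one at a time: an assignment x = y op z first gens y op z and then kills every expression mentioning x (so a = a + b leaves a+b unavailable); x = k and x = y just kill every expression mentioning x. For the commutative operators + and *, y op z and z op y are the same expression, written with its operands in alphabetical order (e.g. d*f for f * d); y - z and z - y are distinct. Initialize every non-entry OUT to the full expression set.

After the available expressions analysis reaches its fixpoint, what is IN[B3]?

Answer: {d+f}

Working:
Fixpoint table:
  B0:   IN={}   OUT={d+f}
  B1:   IN={d+f}   OUT={d+f}
  B2:   IN={d+f}   OUT={d+f}
  B3:   IN={d+f}   OUT={a*a, d+f}
  B4:   IN={a*a, d+f}   OUT={a*a, a+e, d+f}

Merge at B3: IN[B3] = OUT[B2] = {d+f}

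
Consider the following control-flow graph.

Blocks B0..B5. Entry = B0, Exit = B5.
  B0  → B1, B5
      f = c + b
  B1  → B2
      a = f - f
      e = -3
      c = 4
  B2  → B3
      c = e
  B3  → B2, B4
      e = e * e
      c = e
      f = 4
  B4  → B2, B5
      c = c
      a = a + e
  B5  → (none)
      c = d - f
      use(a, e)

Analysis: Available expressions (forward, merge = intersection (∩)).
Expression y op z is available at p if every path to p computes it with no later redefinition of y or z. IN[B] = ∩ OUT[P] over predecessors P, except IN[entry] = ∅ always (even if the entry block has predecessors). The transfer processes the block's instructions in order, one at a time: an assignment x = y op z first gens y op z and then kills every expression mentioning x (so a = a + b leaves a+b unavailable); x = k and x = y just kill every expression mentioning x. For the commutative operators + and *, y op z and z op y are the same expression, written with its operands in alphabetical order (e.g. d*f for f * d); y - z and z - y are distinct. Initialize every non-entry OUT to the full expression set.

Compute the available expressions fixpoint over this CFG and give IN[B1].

Answer: {b+c}

Derivation:
Per-block solution:
  B0:   IN={}   OUT={b+c}
  B1:   IN={b+c}   OUT={f-f}
  B2:   IN={}   OUT={}
  B3:   IN={}   OUT={}
  B4:   IN={}   OUT={}
  B5:   IN={}   OUT={d-f}

Merge at B1: IN[B1] = OUT[B0] = {b+c}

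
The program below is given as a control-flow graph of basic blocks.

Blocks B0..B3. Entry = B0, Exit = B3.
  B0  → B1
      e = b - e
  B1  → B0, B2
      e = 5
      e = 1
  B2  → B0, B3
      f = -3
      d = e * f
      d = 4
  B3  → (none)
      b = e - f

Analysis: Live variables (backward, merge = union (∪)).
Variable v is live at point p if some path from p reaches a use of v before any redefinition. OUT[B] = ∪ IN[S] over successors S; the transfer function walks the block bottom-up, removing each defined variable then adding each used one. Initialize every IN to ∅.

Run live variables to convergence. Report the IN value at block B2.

Answer: {b, e}

Derivation:
Per-block solution:
  B0:   IN={b, e}   OUT={b}
  B1:   IN={b}   OUT={b, e}
  B2:   IN={b, e}   OUT={b, e, f}
  B3:   IN={e, f}   OUT={}

Merge at B2: OUT[B2] = IN[B0] ⊔ IN[B3] = {b, e, f}
Applying B2's transfer function to that OUT value gives IN[B2] (row B2 above).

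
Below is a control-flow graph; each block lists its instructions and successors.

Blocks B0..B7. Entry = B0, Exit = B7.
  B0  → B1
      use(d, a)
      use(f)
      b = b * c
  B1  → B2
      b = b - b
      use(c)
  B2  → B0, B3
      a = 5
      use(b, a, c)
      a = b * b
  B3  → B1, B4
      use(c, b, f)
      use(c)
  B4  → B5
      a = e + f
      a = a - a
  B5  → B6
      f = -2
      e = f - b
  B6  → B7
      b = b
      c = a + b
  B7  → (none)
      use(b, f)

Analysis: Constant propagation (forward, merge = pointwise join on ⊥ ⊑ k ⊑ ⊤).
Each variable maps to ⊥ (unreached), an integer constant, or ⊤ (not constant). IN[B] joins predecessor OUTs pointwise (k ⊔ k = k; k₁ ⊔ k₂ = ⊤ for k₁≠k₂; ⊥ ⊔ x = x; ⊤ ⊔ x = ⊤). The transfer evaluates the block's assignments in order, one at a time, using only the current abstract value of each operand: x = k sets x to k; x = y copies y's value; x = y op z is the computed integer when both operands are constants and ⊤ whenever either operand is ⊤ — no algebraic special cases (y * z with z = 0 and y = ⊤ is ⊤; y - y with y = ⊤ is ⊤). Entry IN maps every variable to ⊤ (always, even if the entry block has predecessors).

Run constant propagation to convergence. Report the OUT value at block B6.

Answer: {a: ⊤, b: ⊤, c: ⊤, d: ⊤, e: ⊤, f: -2}

Derivation:
Fixpoint table:
  B0: | IN=(all ⊤) | OUT=(all ⊤)
  B1: | IN=(all ⊤) | OUT=(all ⊤)
  B2: | IN=(all ⊤) | OUT=(all ⊤)
  B3: | IN=(all ⊤) | OUT=(all ⊤)
  B4: | IN=(all ⊤) | OUT=(all ⊤)
  B5: | IN=(all ⊤) | OUT={f:-2; rest ⊤}
  B6: | IN={f:-2; rest ⊤} | OUT={f:-2; rest ⊤}
  B7: | IN={f:-2; rest ⊤} | OUT={f:-2; rest ⊤}

Merge at B6: IN[B6] = OUT[B5] = {a: ⊤, b: ⊤, c: ⊤, d: ⊤, e: ⊤, f: -2}
Applying B6's transfer function to that IN value gives OUT[B6] (row B6 above).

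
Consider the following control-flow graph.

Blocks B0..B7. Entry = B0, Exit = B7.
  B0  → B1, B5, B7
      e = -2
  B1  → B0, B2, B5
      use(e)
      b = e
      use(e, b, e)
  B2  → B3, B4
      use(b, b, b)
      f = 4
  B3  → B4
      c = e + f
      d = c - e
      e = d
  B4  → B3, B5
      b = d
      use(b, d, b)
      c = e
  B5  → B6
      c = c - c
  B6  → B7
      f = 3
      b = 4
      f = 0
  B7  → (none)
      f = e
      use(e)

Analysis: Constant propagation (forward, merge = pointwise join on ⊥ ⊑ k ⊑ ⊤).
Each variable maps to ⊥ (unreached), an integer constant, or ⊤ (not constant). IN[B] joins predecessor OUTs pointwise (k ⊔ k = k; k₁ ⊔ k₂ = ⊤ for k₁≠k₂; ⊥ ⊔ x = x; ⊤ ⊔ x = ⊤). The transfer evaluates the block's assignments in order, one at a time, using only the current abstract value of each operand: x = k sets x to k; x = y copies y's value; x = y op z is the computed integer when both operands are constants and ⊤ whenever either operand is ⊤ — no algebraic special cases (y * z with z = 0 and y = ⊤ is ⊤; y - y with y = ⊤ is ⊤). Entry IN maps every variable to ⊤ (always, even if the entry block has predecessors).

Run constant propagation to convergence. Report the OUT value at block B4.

Per-block solution:
  B0: | IN=(all ⊤) | OUT={e:-2; rest ⊤}
  B1: | IN={e:-2; rest ⊤} | OUT={b:-2, e:-2; rest ⊤}
  B2: | IN={b:-2, e:-2; rest ⊤} | OUT={b:-2, e:-2, f:4; rest ⊤}
  B3: | IN={f:4; rest ⊤} | OUT={f:4; rest ⊤}
  B4: | IN={f:4; rest ⊤} | OUT={f:4; rest ⊤}
  B5: | IN=(all ⊤) | OUT=(all ⊤)
  B6: | IN=(all ⊤) | OUT={b:4, f:0; rest ⊤}
  B7: | IN=(all ⊤) | OUT=(all ⊤)

Merge at B4: IN[B4] = OUT[B2] ⊔ OUT[B3] = {a: ⊤, b: ⊤, c: ⊤, d: ⊤, e: ⊤, f: 4}
Applying B4's transfer function to that IN value gives OUT[B4] (row B4 above).

Answer: {a: ⊤, b: ⊤, c: ⊤, d: ⊤, e: ⊤, f: 4}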